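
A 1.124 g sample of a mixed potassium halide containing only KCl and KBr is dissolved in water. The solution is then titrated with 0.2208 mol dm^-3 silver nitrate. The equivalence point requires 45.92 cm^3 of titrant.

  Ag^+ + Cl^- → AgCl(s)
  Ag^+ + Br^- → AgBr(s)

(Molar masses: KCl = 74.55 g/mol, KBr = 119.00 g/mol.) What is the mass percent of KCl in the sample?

12.32 %

n(AgNO3) = 0.04592 × 0.2208 = 0.01014 mol
Let x = n(KCl), y = n(KBr).
Titrant: 1x + 1y = 0.01014;  mass: 74.55x + 119.00y = 1.124
Solving, x = 1.857 × 10^-3 mol, y = 8.282 × 10^-3 mol
mass of KCl = 1.857 × 10^-3 × 74.55 = 0.1385 g
% KCl = 0.1385 / 1.124 × 100 = 12.32 %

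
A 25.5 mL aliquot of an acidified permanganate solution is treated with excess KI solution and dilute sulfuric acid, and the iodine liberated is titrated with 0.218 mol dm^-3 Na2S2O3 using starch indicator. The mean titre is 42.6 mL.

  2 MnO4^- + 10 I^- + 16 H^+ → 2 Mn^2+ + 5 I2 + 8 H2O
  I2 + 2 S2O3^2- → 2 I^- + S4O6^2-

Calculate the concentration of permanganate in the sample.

0.0728 mol/L

n(S2O3^2-) = 0.0426 × 0.218 = 9.29 × 10^-3 mol
n(I2) = n(S2O3^2-)/2 = 4.64 × 10^-3 mol
From the 2:5 ratio, n(MnO4^-) in the aliquot = 2/5 × 4.64 × 10^-3 = 1.86 × 10^-3 mol
[MnO4^-] = 1.86 × 10^-3 / 0.0255 = 0.0728 mol/L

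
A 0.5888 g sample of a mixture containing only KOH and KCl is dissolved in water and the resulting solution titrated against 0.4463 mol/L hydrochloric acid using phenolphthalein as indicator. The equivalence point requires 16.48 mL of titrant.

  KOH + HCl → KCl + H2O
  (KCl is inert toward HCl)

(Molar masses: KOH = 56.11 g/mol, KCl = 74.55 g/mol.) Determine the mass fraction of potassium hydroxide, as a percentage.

n(HCl) = 0.01648 × 0.4463 = 7.355 × 10^-3 mol
Let x = n(KOH), y = n(KCl).
Titrant: 1x = 7.355 × 10^-3;  mass: 56.11x + 74.55y = 0.5888
Solving, x = 7.355 × 10^-3 mol, y = 2.362 × 10^-3 mol
mass of KOH = 7.355 × 10^-3 × 56.11 = 0.4127 g
% KOH = 0.4127 / 0.5888 × 100 = 70.09 %

70.09 %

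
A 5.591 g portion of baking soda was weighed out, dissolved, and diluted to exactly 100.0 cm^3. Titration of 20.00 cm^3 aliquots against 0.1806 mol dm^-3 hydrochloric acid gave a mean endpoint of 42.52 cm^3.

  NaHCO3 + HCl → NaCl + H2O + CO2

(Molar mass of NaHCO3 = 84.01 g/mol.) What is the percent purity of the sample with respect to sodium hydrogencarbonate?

n(HCl) per titration = 0.04252 × 0.1806 = 7.679 × 10^-3 mol
n(NaHCO3) in each aliquot = 7.679 × 10^-3 mol (1:1 ratio)
n(NaHCO3) in the whole flask = 7.679 × 10^-3 × 100.0/20.00 = 0.03840 mol
mass of NaHCO3 = 0.03840 × 84.01 = 3.226 g
% NaHCO3 = 3.226 / 5.591 × 100 = 57.69 %

57.69 %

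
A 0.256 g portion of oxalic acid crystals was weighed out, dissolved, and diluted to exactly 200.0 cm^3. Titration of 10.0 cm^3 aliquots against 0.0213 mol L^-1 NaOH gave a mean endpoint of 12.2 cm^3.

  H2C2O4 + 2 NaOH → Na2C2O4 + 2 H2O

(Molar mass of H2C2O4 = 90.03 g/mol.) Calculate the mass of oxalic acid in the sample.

n(NaOH) per titration = 0.0122 × 0.0213 = 2.60 × 10^-4 mol
From the 1:2 ratio, n(H2C2O4) in each aliquot = 1/2 × 2.60 × 10^-4 = 1.30 × 10^-4 mol
n(H2C2O4) in the whole flask = 1.30 × 10^-4 × 200.0/10.0 = 2.60 × 10^-3 mol
mass of H2C2O4 = 2.60 × 10^-3 × 90.03 = 0.234 g

0.234 g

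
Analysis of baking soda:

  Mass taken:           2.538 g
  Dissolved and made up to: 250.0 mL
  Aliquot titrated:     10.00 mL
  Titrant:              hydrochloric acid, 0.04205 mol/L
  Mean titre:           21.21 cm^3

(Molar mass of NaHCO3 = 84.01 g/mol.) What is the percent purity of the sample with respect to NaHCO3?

NaHCO3 + HCl → NaCl + H2O + CO2
n(HCl) per titration = 0.02121 × 0.04205 = 8.919 × 10^-4 mol
n(NaHCO3) in each aliquot = 8.919 × 10^-4 mol (1:1 ratio)
n(NaHCO3) in the whole flask = 8.919 × 10^-4 × 250.0/10.00 = 0.02230 mol
mass of NaHCO3 = 0.02230 × 84.01 = 1.873 g
% NaHCO3 = 1.873 / 2.538 × 100 = 73.81 %

73.81 %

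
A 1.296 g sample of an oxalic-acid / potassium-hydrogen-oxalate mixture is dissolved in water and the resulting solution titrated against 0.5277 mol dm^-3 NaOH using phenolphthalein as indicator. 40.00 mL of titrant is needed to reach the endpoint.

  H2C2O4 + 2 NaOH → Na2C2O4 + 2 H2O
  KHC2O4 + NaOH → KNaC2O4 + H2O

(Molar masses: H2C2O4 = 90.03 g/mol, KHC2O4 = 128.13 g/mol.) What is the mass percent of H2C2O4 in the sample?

58.86 %

n(NaOH) = 0.04000 × 0.5277 = 0.02111 mol
Let x = n(H2C2O4), y = n(KHC2O4).
Titrant: 2x + 1y = 0.02111;  mass: 90.03x + 128.13y = 1.296
Solving, x = 8.474 × 10^-3 mol, y = 4.161 × 10^-3 mol
mass of H2C2O4 = 8.474 × 10^-3 × 90.03 = 0.7629 g
% H2C2O4 = 0.7629 / 1.296 × 100 = 58.86 %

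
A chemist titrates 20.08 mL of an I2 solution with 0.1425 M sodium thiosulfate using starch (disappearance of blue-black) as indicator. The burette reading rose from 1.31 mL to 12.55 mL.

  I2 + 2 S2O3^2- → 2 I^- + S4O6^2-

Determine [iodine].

n(Na2S2O3) = 0.01124 L × 0.1425 mol/L = 1.602 × 10^-3 mol
From the 1:2 mole ratio, n(I2) = 1/2 × 1.602 × 10^-3 = 8.008 × 10^-4 mol
[I2] = 8.008 × 10^-4 mol / 0.02008 L = 0.03988 mol/L

0.03988 M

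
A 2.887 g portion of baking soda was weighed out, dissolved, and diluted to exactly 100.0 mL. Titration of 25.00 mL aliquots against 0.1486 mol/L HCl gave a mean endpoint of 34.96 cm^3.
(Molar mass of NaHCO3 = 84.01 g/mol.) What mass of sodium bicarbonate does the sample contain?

NaHCO3 + HCl → NaCl + H2O + CO2
n(HCl) per titration = 0.03496 × 0.1486 = 5.195 × 10^-3 mol
n(NaHCO3) in each aliquot = 5.195 × 10^-3 mol (1:1 ratio)
n(NaHCO3) in the whole flask = 5.195 × 10^-3 × 100.0/25.00 = 0.02078 mol
mass of NaHCO3 = 0.02078 × 84.01 = 1.746 g

1.746 g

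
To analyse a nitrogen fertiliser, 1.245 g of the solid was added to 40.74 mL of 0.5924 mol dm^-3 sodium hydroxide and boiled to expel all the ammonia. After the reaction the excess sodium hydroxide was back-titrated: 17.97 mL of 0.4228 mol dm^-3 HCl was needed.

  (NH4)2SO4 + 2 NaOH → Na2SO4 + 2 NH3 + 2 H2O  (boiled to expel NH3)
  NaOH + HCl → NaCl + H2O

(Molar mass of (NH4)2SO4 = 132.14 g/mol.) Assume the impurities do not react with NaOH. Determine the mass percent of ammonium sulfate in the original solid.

n(NaOH) added = 0.04074 × 0.5924 = 0.02413 mol
n(HCl) used in back-titration = 0.01797 × 0.4228 = 7.598 × 10^-3 mol
n(NaOH) left over = 7.598 × 10^-3 mol (1:1 ratio)
n(NaOH) consumed by analyte = 0.02413 − 7.598 × 10^-3 = 0.01654 mol
From the 1:2 ratio, n((NH4)2SO4) = 1/2 × 0.01654 = 8.268 × 10^-3 mol
mass of (NH4)2SO4 = 8.268 × 10^-3 × 132.14 = 1.093 g
% (NH4)2SO4 = 1.093 / 1.245 × 100 = 87.76 %

87.76 %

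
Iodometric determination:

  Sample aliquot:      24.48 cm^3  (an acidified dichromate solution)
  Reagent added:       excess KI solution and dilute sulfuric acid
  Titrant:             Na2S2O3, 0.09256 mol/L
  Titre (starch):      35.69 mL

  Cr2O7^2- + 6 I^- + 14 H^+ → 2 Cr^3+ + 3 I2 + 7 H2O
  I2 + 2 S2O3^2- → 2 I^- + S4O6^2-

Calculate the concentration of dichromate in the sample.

n(S2O3^2-) = 0.03569 × 0.09256 = 3.303 × 10^-3 mol
n(I2) = n(S2O3^2-)/2 = 1.652 × 10^-3 mol
From the 1:3 ratio, n(Cr2O7^2-) in the aliquot = 1/3 × 1.652 × 10^-3 = 5.506 × 10^-4 mol
[Cr2O7^2-] = 5.506 × 10^-4 / 0.02448 = 0.02249 mol/L

0.02249 mol/L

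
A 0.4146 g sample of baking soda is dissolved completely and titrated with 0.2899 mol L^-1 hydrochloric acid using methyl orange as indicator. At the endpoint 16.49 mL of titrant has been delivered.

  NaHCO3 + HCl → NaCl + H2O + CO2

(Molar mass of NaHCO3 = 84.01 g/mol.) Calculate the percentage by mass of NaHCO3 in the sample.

96.87 %

n(HCl) = 0.01649 L × 0.2899 mol/L = 4.780 × 10^-3 mol
n(NaHCO3) = 4.780 × 10^-3 mol (1:1 ratio)
mass of NaHCO3 = 4.780 × 10^-3 × 84.01 g/mol = 0.4016 g
% NaHCO3 = 0.4016 / 0.4146 × 100 = 96.87 %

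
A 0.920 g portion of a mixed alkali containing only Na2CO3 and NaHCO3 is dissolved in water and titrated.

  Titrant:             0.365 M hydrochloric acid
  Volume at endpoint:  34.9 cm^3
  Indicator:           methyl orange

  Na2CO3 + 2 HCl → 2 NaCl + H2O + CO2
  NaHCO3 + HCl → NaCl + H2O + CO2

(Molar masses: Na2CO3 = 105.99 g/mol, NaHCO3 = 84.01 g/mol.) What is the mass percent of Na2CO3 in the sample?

n(HCl) = 0.0349 × 0.365 = 0.0127 mol
Let x = n(Na2CO3), y = n(NaHCO3).
Titrant: 2x + 1y = 0.0127;  mass: 105.99x + 84.01y = 0.920
Solving, x = 2.42 × 10^-3 mol, y = 7.90 × 10^-3 mol
mass of Na2CO3 = 2.42 × 10^-3 × 105.99 = 0.257 g
% Na2CO3 = 0.257 / 0.920 × 100 = 27.9 %

27.9 %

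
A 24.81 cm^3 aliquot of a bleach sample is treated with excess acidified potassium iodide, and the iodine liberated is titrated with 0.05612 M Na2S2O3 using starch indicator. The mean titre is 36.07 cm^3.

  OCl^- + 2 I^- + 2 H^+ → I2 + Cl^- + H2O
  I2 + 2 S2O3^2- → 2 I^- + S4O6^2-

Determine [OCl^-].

n(S2O3^2-) = 0.03607 × 0.05612 = 2.024 × 10^-3 mol
n(I2) = n(S2O3^2-)/2 = 1.012 × 10^-3 mol
n(OCl^-) in the aliquot = 1.012 × 10^-3 mol (1:1 ratio)
[OCl^-] = 1.012 × 10^-3 / 0.02481 = 0.04080 mol/L

0.04080 M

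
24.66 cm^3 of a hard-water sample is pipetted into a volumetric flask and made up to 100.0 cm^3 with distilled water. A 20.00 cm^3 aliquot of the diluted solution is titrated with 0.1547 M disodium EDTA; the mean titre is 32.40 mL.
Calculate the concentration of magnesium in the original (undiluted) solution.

1.016 M

Mg^2+ + EDTA^4- → [Mg(EDTA)]^2-
n(EDTA) = 0.03240 × 0.1547 = 5.012 × 10^-3 mol
n(Mg2+) in the aliquot = 5.012 × 10^-3 mol (1:1 ratio)
[Mg2+]_dilute = 5.012 × 10^-3 / 0.02000 = 0.2506 mol/L
Dilution factor = 100.0 / 24.66 = 4.055
[Mg2+]_stock = 0.2506 × 4.055 = 1.016 mol/L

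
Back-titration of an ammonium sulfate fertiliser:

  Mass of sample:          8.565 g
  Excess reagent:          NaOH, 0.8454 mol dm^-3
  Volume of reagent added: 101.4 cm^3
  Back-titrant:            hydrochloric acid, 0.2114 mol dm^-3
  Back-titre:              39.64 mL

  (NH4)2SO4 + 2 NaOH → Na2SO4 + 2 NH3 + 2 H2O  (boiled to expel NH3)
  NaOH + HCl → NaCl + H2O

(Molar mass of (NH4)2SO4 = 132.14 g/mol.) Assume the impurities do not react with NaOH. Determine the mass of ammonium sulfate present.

n(NaOH) added = 0.1014 × 0.8454 = 0.08572 mol
n(HCl) used in back-titration = 0.03964 × 0.2114 = 8.380 × 10^-3 mol
n(NaOH) left over = 8.380 × 10^-3 mol (1:1 ratio)
n(NaOH) consumed by analyte = 0.08572 − 8.380 × 10^-3 = 0.07734 mol
From the 1:2 ratio, n((NH4)2SO4) = 1/2 × 0.07734 = 0.03867 mol
mass of (NH4)2SO4 = 0.03867 × 132.14 = 5.110 g

5.110 g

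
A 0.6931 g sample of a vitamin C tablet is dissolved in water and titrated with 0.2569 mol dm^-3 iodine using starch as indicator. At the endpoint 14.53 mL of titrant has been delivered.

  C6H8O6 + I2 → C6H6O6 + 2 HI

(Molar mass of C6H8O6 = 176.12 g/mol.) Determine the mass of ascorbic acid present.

0.6574 g

n(I2) = 0.01453 L × 0.2569 mol/L = 3.733 × 10^-3 mol
n(C6H8O6) = 3.733 × 10^-3 mol (1:1 ratio)
mass of C6H8O6 = 3.733 × 10^-3 × 176.12 g/mol = 0.6574 g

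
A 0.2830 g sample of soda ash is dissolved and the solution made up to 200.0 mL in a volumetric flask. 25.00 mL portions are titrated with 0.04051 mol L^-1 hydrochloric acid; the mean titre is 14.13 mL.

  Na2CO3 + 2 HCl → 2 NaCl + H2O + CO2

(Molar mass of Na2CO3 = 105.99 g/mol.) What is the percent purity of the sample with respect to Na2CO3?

n(HCl) per titration = 0.01413 × 0.04051 = 5.724 × 10^-4 mol
From the 1:2 ratio, n(Na2CO3) in each aliquot = 1/2 × 5.724 × 10^-4 = 2.862 × 10^-4 mol
n(Na2CO3) in the whole flask = 2.862 × 10^-4 × 200.0/25.00 = 2.290 × 10^-3 mol
mass of Na2CO3 = 2.290 × 10^-3 × 105.99 = 0.2427 g
% Na2CO3 = 0.2427 / 0.2830 × 100 = 85.75 %

85.75 %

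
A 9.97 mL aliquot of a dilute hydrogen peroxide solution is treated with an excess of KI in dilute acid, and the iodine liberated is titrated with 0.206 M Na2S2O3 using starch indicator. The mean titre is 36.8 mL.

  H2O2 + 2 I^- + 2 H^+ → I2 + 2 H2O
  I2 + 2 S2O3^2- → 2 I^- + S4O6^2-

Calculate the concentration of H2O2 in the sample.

n(S2O3^2-) = 0.0368 × 0.206 = 7.58 × 10^-3 mol
n(I2) = n(S2O3^2-)/2 = 3.79 × 10^-3 mol
n(H2O2) in the aliquot = 3.79 × 10^-3 mol (1:1 ratio)
[H2O2] = 3.79 × 10^-3 / 0.00997 = 0.380 mol/L

0.380 M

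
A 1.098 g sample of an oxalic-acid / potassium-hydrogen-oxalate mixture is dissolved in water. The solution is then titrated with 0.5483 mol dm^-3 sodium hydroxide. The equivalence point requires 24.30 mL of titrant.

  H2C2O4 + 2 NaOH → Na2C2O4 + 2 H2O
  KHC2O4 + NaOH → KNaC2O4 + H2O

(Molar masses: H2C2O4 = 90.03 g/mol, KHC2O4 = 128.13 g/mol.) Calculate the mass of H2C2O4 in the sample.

n(NaOH) = 0.02430 × 0.5483 = 0.01332 mol
Let x = n(H2C2O4), y = n(KHC2O4).
Titrant: 2x + 1y = 0.01332;  mass: 90.03x + 128.13y = 1.098
Solving, x = 3.665 × 10^-3 mol, y = 5.995 × 10^-3 mol
mass of H2C2O4 = 3.665 × 10^-3 × 90.03 = 0.3299 g

0.3299 g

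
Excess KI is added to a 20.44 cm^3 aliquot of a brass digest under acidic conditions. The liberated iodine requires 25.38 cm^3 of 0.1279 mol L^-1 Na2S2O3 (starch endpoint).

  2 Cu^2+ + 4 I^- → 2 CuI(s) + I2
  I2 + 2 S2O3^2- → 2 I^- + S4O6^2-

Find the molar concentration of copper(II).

n(S2O3^2-) = 0.02538 × 0.1279 = 3.246 × 10^-3 mol
n(I2) = n(S2O3^2-)/2 = 1.623 × 10^-3 mol
From the 2:1 ratio, n(Cu2+) in the aliquot = 2/1 × 1.623 × 10^-3 = 3.246 × 10^-3 mol
[Cu2+] = 3.246 × 10^-3 / 0.02044 = 0.1588 mol/L

0.1588 mol/L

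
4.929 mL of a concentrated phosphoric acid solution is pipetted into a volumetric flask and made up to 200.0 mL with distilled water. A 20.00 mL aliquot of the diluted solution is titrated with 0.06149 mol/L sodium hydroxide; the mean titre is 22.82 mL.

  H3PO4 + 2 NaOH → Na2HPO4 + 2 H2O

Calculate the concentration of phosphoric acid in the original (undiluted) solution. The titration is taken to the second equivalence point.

n(NaOH) = 0.02282 × 0.06149 = 1.403 × 10^-3 mol
From the 1:2 ratio, n(H3PO4) in the aliquot = 1/2 × 1.403 × 10^-3 = 7.016 × 10^-4 mol
[H3PO4]_dilute = 7.016 × 10^-4 / 0.02000 = 0.03508 mol/L
Dilution factor = 200.0 / 4.929 = 40.58
[H3PO4]_stock = 0.03508 × 40.58 = 1.423 mol/L

1.423 mol/L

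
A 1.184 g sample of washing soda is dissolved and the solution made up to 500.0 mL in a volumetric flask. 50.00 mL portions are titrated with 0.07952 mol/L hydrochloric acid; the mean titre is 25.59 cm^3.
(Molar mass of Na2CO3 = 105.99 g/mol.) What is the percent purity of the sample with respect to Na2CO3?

Na2CO3 + 2 HCl → 2 NaCl + H2O + CO2
n(HCl) per titration = 0.02559 × 0.07952 = 2.035 × 10^-3 mol
From the 1:2 ratio, n(Na2CO3) in each aliquot = 1/2 × 2.035 × 10^-3 = 1.017 × 10^-3 mol
n(Na2CO3) in the whole flask = 1.017 × 10^-3 × 500.0/50.00 = 0.01017 mol
mass of Na2CO3 = 0.01017 × 105.99 = 1.078 g
% Na2CO3 = 1.078 / 1.184 × 100 = 91.08 %

91.08 %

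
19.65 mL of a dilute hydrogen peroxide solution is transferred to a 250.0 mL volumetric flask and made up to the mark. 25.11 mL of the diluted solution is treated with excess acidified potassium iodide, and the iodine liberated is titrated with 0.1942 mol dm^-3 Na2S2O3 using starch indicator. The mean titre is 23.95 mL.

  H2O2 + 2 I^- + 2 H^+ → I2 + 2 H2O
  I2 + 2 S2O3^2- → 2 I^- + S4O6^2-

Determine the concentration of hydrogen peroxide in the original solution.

n(S2O3^2-) = 0.02395 × 0.1942 = 4.651 × 10^-3 mol
n(I2) = n(S2O3^2-)/2 = 2.326 × 10^-3 mol
n(H2O2) in the aliquot = 2.326 × 10^-3 mol (1:1 ratio)
[H2O2]_dilute = 2.326 × 10^-3 / 0.02511 = 0.09261 mol/L
[H2O2]_original = 0.09261 × 250.0/19.65 = 1.178 mol/L

1.178 mol/L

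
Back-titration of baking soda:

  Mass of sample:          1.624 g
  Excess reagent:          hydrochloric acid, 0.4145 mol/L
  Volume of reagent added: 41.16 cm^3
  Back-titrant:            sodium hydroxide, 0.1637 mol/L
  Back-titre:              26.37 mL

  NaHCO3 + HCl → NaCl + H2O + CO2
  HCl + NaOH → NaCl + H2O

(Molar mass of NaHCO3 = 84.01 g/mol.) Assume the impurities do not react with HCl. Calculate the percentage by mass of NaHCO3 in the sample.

n(HCl) added = 0.04116 × 0.4145 = 0.01706 mol
n(NaOH) used in back-titration = 0.02637 × 0.1637 = 4.317 × 10^-3 mol
n(HCl) left over = 4.317 × 10^-3 mol (1:1 ratio)
n(HCl) consumed by analyte = 0.01706 − 4.317 × 10^-3 = 0.01274 mol
n(NaHCO3) = 0.01274 mol (1:1 ratio)
mass of NaHCO3 = 0.01274 × 84.01 = 1.071 g
% NaHCO3 = 1.071 / 1.624 × 100 = 65.93 %

65.93 %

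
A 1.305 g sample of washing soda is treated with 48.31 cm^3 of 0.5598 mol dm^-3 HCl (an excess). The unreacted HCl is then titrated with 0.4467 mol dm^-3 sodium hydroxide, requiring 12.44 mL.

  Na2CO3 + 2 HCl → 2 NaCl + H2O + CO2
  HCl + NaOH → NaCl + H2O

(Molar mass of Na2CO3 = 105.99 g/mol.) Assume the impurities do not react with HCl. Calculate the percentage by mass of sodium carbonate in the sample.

87.26 %

n(HCl) added = 0.04831 × 0.5598 = 0.02704 mol
n(NaOH) used in back-titration = 0.01244 × 0.4467 = 5.557 × 10^-3 mol
n(HCl) left over = 5.557 × 10^-3 mol (1:1 ratio)
n(HCl) consumed by analyte = 0.02704 − 5.557 × 10^-3 = 0.02149 mol
From the 1:2 ratio, n(Na2CO3) = 1/2 × 0.02149 = 0.01074 mol
mass of Na2CO3 = 0.01074 × 105.99 = 1.139 g
% Na2CO3 = 1.139 / 1.305 × 100 = 87.26 %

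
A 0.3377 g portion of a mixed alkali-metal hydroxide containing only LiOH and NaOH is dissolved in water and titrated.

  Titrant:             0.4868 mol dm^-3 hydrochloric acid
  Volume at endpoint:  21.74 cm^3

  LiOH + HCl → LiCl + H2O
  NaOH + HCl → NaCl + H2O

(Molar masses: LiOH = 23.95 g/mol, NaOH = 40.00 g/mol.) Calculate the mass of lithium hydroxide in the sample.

n(HCl) = 0.02174 × 0.4868 = 0.01058 mol
Let x = n(LiOH), y = n(NaOH).
Titrant: 1x + 1y = 0.01058;  mass: 23.95x + 40.00y = 0.3377
Solving, x = 5.335 × 10^-3 mol, y = 5.248 × 10^-3 mol
mass of LiOH = 5.335 × 10^-3 × 23.95 = 0.1278 g

0.1278 g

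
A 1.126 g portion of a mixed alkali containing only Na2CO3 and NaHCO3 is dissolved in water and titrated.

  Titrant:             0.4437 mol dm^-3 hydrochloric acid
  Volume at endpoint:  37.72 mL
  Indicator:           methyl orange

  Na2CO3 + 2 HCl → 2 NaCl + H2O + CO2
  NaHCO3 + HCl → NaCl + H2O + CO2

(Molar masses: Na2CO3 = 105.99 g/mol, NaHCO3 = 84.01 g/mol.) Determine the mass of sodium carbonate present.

0.4785 g

n(HCl) = 0.03772 × 0.4437 = 0.01674 mol
Let x = n(Na2CO3), y = n(NaHCO3).
Titrant: 2x + 1y = 0.01674;  mass: 105.99x + 84.01y = 1.126
Solving, x = 4.514 × 10^-3 mol, y = 7.708 × 10^-3 mol
mass of Na2CO3 = 4.514 × 10^-3 × 105.99 = 0.4785 g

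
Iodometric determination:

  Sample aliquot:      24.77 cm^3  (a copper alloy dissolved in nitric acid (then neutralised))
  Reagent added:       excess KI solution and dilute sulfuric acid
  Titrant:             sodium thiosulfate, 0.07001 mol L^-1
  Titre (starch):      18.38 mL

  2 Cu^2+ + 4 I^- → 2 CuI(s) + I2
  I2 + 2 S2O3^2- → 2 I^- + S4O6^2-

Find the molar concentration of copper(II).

n(S2O3^2-) = 0.01838 × 0.07001 = 1.287 × 10^-3 mol
n(I2) = n(S2O3^2-)/2 = 6.434 × 10^-4 mol
From the 2:1 ratio, n(Cu2+) in the aliquot = 2/1 × 6.434 × 10^-4 = 1.287 × 10^-3 mol
[Cu2+] = 1.287 × 10^-3 / 0.02477 = 0.05195 mol/L

0.05195 mol/L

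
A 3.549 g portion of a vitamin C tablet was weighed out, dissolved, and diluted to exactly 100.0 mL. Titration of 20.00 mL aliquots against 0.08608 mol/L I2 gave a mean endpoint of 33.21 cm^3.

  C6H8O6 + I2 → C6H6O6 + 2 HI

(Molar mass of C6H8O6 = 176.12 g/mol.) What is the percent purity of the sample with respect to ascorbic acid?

n(I2) per titration = 0.03321 × 0.08608 = 2.859 × 10^-3 mol
n(C6H8O6) in each aliquot = 2.859 × 10^-3 mol (1:1 ratio)
n(C6H8O6) in the whole flask = 2.859 × 10^-3 × 100.0/20.00 = 0.01429 mol
mass of C6H8O6 = 0.01429 × 176.12 = 2.517 g
% C6H8O6 = 2.517 / 3.549 × 100 = 70.93 %

70.93 %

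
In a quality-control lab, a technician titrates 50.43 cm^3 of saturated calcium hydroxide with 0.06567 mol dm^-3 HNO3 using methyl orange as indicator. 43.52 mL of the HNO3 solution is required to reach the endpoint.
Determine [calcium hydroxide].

Ca(OH)2 + 2 HNO3 → Ca(NO3)2 + 2 H2O
n(HNO3) = 0.04352 L × 0.06567 mol/L = 2.858 × 10^-3 mol
From the 1:2 mole ratio, n(Ca(OH)2) = 1/2 × 2.858 × 10^-3 = 1.429 × 10^-3 mol
[Ca(OH)2] = 1.429 × 10^-3 mol / 0.05043 L = 0.02834 mol/L

0.02834 mol/L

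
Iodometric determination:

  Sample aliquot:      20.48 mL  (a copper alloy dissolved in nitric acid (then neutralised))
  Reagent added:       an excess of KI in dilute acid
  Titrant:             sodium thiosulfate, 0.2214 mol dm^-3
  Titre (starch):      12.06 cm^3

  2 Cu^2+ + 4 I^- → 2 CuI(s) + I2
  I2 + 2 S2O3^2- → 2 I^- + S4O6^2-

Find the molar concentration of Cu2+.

0.1304 mol/L

n(S2O3^2-) = 0.01206 × 0.2214 = 2.670 × 10^-3 mol
n(I2) = n(S2O3^2-)/2 = 1.335 × 10^-3 mol
From the 2:1 ratio, n(Cu2+) in the aliquot = 2/1 × 1.335 × 10^-3 = 2.670 × 10^-3 mol
[Cu2+] = 2.670 × 10^-3 / 0.02048 = 0.1304 mol/L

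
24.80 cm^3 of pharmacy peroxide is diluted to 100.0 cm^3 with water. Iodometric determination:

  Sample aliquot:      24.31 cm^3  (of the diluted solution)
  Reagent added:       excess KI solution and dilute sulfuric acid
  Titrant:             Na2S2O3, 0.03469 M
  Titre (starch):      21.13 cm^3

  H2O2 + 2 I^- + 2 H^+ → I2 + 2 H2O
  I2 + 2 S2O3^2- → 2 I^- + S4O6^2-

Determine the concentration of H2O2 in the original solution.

0.06079 M

n(S2O3^2-) = 0.02113 × 0.03469 = 7.330 × 10^-4 mol
n(I2) = n(S2O3^2-)/2 = 3.665 × 10^-4 mol
n(H2O2) in the aliquot = 3.665 × 10^-4 mol (1:1 ratio)
[H2O2]_dilute = 3.665 × 10^-4 / 0.02431 = 0.01508 mol/L
[H2O2]_original = 0.01508 × 100.0/24.80 = 0.06079 mol/L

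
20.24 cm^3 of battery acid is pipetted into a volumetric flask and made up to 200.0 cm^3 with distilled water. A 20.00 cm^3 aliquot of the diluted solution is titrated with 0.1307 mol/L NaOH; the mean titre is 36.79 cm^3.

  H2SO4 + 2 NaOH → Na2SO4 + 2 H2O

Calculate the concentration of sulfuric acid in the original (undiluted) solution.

n(NaOH) = 0.03679 × 0.1307 = 4.808 × 10^-3 mol
From the 1:2 ratio, n(H2SO4) in the aliquot = 1/2 × 4.808 × 10^-3 = 2.404 × 10^-3 mol
[H2SO4]_dilute = 2.404 × 10^-3 / 0.02000 = 0.1202 mol/L
Dilution factor = 200.0 / 20.24 = 9.881
[H2SO4]_stock = 0.1202 × 9.881 = 1.188 mol/L

1.188 mol/L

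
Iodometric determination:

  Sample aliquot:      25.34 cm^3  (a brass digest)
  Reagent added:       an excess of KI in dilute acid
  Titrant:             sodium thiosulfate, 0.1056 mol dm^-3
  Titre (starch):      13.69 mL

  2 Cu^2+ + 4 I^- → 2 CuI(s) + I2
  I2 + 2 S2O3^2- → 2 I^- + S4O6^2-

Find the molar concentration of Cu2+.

n(S2O3^2-) = 0.01369 × 0.1056 = 1.446 × 10^-3 mol
n(I2) = n(S2O3^2-)/2 = 7.228 × 10^-4 mol
From the 2:1 ratio, n(Cu2+) in the aliquot = 2/1 × 7.228 × 10^-4 = 1.446 × 10^-3 mol
[Cu2+] = 1.446 × 10^-3 / 0.02534 = 0.05705 mol/L

0.05705 mol/L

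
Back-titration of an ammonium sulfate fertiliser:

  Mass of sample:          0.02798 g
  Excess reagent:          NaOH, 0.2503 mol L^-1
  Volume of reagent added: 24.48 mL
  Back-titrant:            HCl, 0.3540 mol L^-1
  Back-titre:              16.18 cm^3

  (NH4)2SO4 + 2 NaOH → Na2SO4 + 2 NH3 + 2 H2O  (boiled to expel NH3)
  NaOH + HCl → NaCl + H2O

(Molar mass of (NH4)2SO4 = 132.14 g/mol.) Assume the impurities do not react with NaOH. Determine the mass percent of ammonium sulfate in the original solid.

94.36 %

n(NaOH) added = 0.02448 × 0.2503 = 6.127 × 10^-3 mol
n(HCl) used in back-titration = 0.01618 × 0.3540 = 5.728 × 10^-3 mol
n(NaOH) left over = 5.728 × 10^-3 mol (1:1 ratio)
n(NaOH) consumed by analyte = 6.127 × 10^-3 − 5.728 × 10^-3 = 3.996 × 10^-4 mol
From the 1:2 ratio, n((NH4)2SO4) = 1/2 × 3.996 × 10^-4 = 1.998 × 10^-4 mol
mass of (NH4)2SO4 = 1.998 × 10^-4 × 132.14 = 0.02640 g
% (NH4)2SO4 = 0.02640 / 0.02798 × 100 = 94.36 %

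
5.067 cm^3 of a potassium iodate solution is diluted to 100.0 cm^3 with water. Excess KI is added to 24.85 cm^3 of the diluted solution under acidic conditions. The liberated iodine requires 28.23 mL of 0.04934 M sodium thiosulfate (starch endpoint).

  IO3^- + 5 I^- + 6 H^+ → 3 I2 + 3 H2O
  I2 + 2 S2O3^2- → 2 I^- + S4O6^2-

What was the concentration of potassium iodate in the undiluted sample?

n(S2O3^2-) = 0.02823 × 0.04934 = 1.393 × 10^-3 mol
n(I2) = n(S2O3^2-)/2 = 6.964 × 10^-4 mol
From the 1:3 ratio, n(IO3^-) in the aliquot = 1/3 × 6.964 × 10^-4 = 2.321 × 10^-4 mol
[IO3^-]_dilute = 2.321 × 10^-4 / 0.02485 = 0.009342 mol/L
[IO3^-]_original = 0.009342 × 100.0/5.067 = 0.1844 mol/L

0.1844 M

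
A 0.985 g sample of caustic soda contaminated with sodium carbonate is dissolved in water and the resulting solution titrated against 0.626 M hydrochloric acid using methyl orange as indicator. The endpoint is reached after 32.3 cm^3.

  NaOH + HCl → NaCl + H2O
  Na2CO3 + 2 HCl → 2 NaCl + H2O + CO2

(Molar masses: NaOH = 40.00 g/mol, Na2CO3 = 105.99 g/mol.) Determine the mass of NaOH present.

n(HCl) = 0.0323 × 0.626 = 0.0202 mol
Let x = n(NaOH), y = n(Na2CO3).
Titrant: 1x + 2y = 0.0202;  mass: 40.00x + 105.99y = 0.985
Solving, x = 6.66 × 10^-3 mol, y = 6.78 × 10^-3 mol
mass of NaOH = 6.66 × 10^-3 × 40.00 = 0.266 g

0.266 g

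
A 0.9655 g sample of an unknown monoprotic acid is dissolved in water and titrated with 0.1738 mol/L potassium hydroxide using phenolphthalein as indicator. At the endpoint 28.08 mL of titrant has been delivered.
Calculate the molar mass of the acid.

n(KOH) = 0.02808 L × 0.1738 mol/L = 4.880 × 10^-3 mol
n(HA) = 4.880 × 10^-3 mol (1:1 ratio)
M = m / n = 0.9655 g / 4.880 × 10^-3 mol = 197.8 g/mol

197.8 g/mol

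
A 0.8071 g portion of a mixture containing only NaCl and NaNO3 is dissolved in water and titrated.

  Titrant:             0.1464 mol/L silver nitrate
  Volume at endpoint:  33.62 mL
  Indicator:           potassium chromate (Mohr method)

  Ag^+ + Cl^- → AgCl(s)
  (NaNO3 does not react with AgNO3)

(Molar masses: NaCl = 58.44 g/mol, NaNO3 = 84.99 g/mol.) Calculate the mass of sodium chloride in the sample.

n(AgNO3) = 0.03362 × 0.1464 = 4.922 × 10^-3 mol
Let x = n(NaCl), y = n(NaNO3).
Titrant: 1x = 4.922 × 10^-3;  mass: 58.44x + 84.99y = 0.8071
Solving, x = 4.922 × 10^-3 mol, y = 6.112 × 10^-3 mol
mass of NaCl = 4.922 × 10^-3 × 58.44 = 0.2876 g

0.2876 g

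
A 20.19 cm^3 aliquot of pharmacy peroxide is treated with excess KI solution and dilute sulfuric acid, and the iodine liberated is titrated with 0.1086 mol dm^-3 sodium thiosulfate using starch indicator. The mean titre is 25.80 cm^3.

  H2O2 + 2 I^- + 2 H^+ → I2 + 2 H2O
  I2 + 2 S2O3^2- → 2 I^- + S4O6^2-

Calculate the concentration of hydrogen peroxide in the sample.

0.06939 mol/L

n(S2O3^2-) = 0.02580 × 0.1086 = 2.802 × 10^-3 mol
n(I2) = n(S2O3^2-)/2 = 1.401 × 10^-3 mol
n(H2O2) in the aliquot = 1.401 × 10^-3 mol (1:1 ratio)
[H2O2] = 1.401 × 10^-3 / 0.02019 = 0.06939 mol/L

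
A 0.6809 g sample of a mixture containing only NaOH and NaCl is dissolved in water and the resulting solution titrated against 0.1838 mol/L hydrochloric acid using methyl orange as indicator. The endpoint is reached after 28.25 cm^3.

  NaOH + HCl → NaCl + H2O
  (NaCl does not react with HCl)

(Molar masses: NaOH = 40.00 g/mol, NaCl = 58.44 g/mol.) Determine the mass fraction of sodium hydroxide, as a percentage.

n(HCl) = 0.02825 × 0.1838 = 5.192 × 10^-3 mol
Let x = n(NaOH), y = n(NaCl).
Titrant: 1x = 5.192 × 10^-3;  mass: 40.00x + 58.44y = 0.6809
Solving, x = 5.192 × 10^-3 mol, y = 8.097 × 10^-3 mol
mass of NaOH = 5.192 × 10^-3 × 40.00 = 0.2077 g
% NaOH = 0.2077 / 0.6809 × 100 = 30.50 %

30.50 %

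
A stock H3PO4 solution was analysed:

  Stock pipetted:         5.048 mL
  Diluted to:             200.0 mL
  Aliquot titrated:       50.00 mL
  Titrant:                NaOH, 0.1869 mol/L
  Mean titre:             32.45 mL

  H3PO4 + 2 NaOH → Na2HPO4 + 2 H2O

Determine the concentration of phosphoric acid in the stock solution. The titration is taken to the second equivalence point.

n(NaOH) = 0.03245 × 0.1869 = 6.065 × 10^-3 mol
From the 1:2 ratio, n(H3PO4) in the aliquot = 1/2 × 6.065 × 10^-3 = 3.032 × 10^-3 mol
[H3PO4]_dilute = 3.032 × 10^-3 / 0.05000 = 0.06065 mol/L
Dilution factor = 200.0 / 5.048 = 39.62
[H3PO4]_stock = 0.06065 × 39.62 = 2.403 mol/L

2.403 mol/L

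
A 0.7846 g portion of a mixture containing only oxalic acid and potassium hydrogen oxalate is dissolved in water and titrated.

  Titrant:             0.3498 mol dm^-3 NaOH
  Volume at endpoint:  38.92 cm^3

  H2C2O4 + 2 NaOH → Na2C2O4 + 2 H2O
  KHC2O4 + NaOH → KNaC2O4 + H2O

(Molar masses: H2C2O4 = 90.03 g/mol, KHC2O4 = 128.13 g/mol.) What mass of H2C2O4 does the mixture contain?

0.5198 g

n(NaOH) = 0.03892 × 0.3498 = 0.01361 mol
Let x = n(H2C2O4), y = n(KHC2O4).
Titrant: 2x + 1y = 0.01361;  mass: 90.03x + 128.13y = 0.7846
Solving, x = 5.774 × 10^-3 mol, y = 2.066 × 10^-3 mol
mass of H2C2O4 = 5.774 × 10^-3 × 90.03 = 0.5198 g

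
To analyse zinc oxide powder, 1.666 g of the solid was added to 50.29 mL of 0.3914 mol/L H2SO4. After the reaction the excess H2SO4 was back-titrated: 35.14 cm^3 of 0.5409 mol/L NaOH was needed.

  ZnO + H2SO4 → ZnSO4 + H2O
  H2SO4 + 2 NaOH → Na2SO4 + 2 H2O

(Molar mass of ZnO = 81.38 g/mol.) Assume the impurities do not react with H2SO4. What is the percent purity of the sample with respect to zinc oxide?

n(H2SO4) added = 0.05029 × 0.3914 = 0.01968 mol
n(NaOH) used in back-titration = 0.03514 × 0.5409 = 0.01901 mol
From the 1:2 ratio, n(H2SO4) left over = 1/2 × 0.01901 = 9.504 × 10^-3 mol
n(H2SO4) consumed by analyte = 0.01968 − 9.504 × 10^-3 = 0.01018 mol
n(ZnO) = 0.01018 mol (1:1 ratio)
mass of ZnO = 0.01018 × 81.38 = 0.8284 g
% ZnO = 0.8284 / 1.666 × 100 = 49.73 %

49.73 %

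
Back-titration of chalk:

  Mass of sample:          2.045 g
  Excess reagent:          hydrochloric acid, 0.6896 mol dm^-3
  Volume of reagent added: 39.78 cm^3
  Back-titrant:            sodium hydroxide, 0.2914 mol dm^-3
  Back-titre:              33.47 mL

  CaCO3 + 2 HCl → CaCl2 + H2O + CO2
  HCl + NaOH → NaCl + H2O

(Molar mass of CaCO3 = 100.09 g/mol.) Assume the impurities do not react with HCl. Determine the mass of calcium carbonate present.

0.8848 g

n(HCl) added = 0.03978 × 0.6896 = 0.02743 mol
n(NaOH) used in back-titration = 0.03347 × 0.2914 = 9.753 × 10^-3 mol
n(HCl) left over = 9.753 × 10^-3 mol (1:1 ratio)
n(HCl) consumed by analyte = 0.02743 − 9.753 × 10^-3 = 0.01768 mol
From the 1:2 ratio, n(CaCO3) = 1/2 × 0.01768 = 8.840 × 10^-3 mol
mass of CaCO3 = 8.840 × 10^-3 × 100.09 = 0.8848 g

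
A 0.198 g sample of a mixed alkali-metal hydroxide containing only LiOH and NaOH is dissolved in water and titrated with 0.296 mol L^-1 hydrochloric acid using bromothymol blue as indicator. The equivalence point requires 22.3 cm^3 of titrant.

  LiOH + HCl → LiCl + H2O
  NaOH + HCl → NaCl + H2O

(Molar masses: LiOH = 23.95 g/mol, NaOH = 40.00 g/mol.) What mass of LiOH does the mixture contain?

n(HCl) = 0.0223 × 0.296 = 6.60 × 10^-3 mol
Let x = n(LiOH), y = n(NaOH).
Titrant: 1x + 1y = 6.60 × 10^-3;  mass: 23.95x + 40.00y = 0.198
Solving, x = 4.11 × 10^-3 mol, y = 2.49 × 10^-3 mol
mass of LiOH = 4.11 × 10^-3 × 23.95 = 0.0985 g

0.0985 g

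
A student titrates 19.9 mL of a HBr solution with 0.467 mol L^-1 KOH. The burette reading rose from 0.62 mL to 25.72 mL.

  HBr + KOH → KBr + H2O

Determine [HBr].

0.589 mol/L

n(KOH) = 0.0251 L × 0.467 mol/L = 0.0117 mol
n(HBr) = 0.0117 mol (1:1 mole ratio)
[HBr] = 0.0117 mol / 0.0199 L = 0.589 mol/L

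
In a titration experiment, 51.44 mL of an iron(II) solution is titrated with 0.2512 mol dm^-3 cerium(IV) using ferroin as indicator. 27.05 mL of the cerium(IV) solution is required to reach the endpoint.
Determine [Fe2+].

0.1321 mol/L

Ce^4+ + Fe^2+ → Ce^3+ + Fe^3+
n(Ce4+) = 0.02705 L × 0.2512 mol/L = 6.795 × 10^-3 mol
n(Fe2+) = 6.795 × 10^-3 mol (1:1 mole ratio)
[Fe2+] = 6.795 × 10^-3 mol / 0.05144 L = 0.1321 mol/L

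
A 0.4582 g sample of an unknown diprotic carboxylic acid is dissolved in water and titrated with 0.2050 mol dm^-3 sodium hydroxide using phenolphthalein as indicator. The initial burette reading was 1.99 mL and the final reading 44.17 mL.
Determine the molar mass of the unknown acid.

n(NaOH) = 0.04218 L × 0.2050 mol/L = 8.647 × 10^-3 mol
From the 1:2 ratio, n(H2A) = 1/2 × 8.647 × 10^-3 = 4.323 × 10^-3 mol
M = m / n = 0.4582 g / 4.323 × 10^-3 mol = 106.0 g/mol

106.0 g/mol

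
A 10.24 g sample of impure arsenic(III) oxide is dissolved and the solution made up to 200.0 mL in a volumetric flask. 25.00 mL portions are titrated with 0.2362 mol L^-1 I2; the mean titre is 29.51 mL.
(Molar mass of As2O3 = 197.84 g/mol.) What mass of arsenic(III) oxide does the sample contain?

As2O3 + 2 I2 + 2 H2O → As2O5 + 4 HI
n(I2) per titration = 0.02951 × 0.2362 = 6.970 × 10^-3 mol
From the 1:2 ratio, n(As2O3) in each aliquot = 1/2 × 6.970 × 10^-3 = 3.485 × 10^-3 mol
n(As2O3) in the whole flask = 3.485 × 10^-3 × 200.0/25.00 = 0.02788 mol
mass of As2O3 = 0.02788 × 197.84 = 5.516 g

5.516 g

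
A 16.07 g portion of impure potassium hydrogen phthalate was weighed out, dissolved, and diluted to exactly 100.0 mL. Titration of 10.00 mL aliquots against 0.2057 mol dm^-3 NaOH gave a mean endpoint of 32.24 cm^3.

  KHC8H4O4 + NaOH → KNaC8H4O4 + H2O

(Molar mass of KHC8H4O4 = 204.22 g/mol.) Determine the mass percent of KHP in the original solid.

84.28 %

n(NaOH) per titration = 0.03224 × 0.2057 = 6.632 × 10^-3 mol
n(KHC8H4O4) in each aliquot = 6.632 × 10^-3 mol (1:1 ratio)
n(KHC8H4O4) in the whole flask = 6.632 × 10^-3 × 100.0/10.00 = 0.06632 mol
mass of KHC8H4O4 = 0.06632 × 204.22 = 13.54 g
% KHC8H4O4 = 13.54 / 16.07 × 100 = 84.28 %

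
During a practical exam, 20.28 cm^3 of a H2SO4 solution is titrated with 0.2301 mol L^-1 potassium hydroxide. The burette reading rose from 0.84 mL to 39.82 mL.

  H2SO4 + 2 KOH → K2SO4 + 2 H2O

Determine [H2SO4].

n(KOH) = 0.03898 L × 0.2301 mol/L = 8.969 × 10^-3 mol
From the 1:2 mole ratio, n(H2SO4) = 1/2 × 8.969 × 10^-3 = 4.485 × 10^-3 mol
[H2SO4] = 4.485 × 10^-3 mol / 0.02028 L = 0.2211 mol/L

0.2211 mol/L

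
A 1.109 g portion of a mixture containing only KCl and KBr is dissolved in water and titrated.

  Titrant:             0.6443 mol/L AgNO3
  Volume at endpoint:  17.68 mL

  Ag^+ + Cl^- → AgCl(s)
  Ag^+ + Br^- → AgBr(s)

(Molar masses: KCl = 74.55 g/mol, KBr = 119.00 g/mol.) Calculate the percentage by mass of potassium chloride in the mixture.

37.29 %

n(AgNO3) = 0.01768 × 0.6443 = 0.01139 mol
Let x = n(KCl), y = n(KBr).
Titrant: 1x + 1y = 0.01139;  mass: 74.55x + 119.00y = 1.109
Solving, x = 5.547 × 10^-3 mol, y = 5.844 × 10^-3 mol
mass of KCl = 5.547 × 10^-3 × 74.55 = 0.4135 g
% KCl = 0.4135 / 1.109 × 100 = 37.29 %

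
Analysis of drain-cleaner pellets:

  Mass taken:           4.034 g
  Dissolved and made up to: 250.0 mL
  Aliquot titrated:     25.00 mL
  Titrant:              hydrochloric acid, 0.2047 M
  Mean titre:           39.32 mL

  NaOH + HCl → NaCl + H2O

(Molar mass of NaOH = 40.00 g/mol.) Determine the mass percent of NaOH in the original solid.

n(HCl) per titration = 0.03932 × 0.2047 = 8.049 × 10^-3 mol
n(NaOH) in each aliquot = 8.049 × 10^-3 mol (1:1 ratio)
n(NaOH) in the whole flask = 8.049 × 10^-3 × 250.0/25.00 = 0.08049 mol
mass of NaOH = 0.08049 × 40.00 = 3.220 g
% NaOH = 3.220 / 4.034 × 100 = 79.81 %

79.81 %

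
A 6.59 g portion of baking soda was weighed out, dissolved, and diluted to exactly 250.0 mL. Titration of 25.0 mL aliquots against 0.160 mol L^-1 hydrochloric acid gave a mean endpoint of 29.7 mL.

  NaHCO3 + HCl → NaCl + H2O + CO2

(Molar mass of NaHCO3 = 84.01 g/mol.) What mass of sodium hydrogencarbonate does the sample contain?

n(HCl) per titration = 0.0297 × 0.160 = 4.75 × 10^-3 mol
n(NaHCO3) in each aliquot = 4.75 × 10^-3 mol (1:1 ratio)
n(NaHCO3) in the whole flask = 4.75 × 10^-3 × 250.0/25.0 = 0.0475 mol
mass of NaHCO3 = 0.0475 × 84.01 = 3.99 g

3.99 g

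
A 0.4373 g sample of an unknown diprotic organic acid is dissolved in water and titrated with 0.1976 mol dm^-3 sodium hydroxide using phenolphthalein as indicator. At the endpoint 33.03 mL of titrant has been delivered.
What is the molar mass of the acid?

134.0 g/mol

n(NaOH) = 0.03303 L × 0.1976 mol/L = 6.527 × 10^-3 mol
From the 1:2 ratio, n(H2A) = 1/2 × 6.527 × 10^-3 = 3.263 × 10^-3 mol
M = m / n = 0.4373 g / 3.263 × 10^-3 mol = 134.0 g/mol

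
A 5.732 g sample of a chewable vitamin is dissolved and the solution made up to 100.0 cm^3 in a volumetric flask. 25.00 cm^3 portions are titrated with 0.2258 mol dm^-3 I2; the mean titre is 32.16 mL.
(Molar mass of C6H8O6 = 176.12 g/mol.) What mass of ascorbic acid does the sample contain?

5.116 g

C6H8O6 + I2 → C6H6O6 + 2 HI
n(I2) per titration = 0.03216 × 0.2258 = 7.262 × 10^-3 mol
n(C6H8O6) in each aliquot = 7.262 × 10^-3 mol (1:1 ratio)
n(C6H8O6) in the whole flask = 7.262 × 10^-3 × 100.0/25.00 = 0.02905 mol
mass of C6H8O6 = 0.02905 × 176.12 = 5.116 g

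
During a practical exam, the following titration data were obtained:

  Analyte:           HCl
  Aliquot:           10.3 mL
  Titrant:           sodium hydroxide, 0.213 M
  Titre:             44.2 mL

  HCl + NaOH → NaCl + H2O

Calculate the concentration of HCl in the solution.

0.914 M

n(NaOH) = 0.0442 L × 0.213 mol/L = 9.41 × 10^-3 mol
n(HCl) = 9.41 × 10^-3 mol (1:1 mole ratio)
[HCl] = 9.41 × 10^-3 mol / 0.0103 L = 0.914 mol/L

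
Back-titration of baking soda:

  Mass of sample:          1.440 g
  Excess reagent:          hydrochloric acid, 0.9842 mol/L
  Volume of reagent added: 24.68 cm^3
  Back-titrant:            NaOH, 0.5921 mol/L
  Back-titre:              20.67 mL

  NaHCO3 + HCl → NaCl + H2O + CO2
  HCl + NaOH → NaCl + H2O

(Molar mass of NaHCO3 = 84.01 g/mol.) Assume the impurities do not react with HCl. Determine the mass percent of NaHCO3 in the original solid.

n(HCl) added = 0.02468 × 0.9842 = 0.02429 mol
n(NaOH) used in back-titration = 0.02067 × 0.5921 = 0.01224 mol
n(HCl) left over = 0.01224 mol (1:1 ratio)
n(HCl) consumed by analyte = 0.02429 − 0.01224 = 0.01205 mol
n(NaHCO3) = 0.01205 mol (1:1 ratio)
mass of NaHCO3 = 0.01205 × 84.01 = 1.012 g
% NaHCO3 = 1.012 / 1.440 × 100 = 70.31 %

70.31 %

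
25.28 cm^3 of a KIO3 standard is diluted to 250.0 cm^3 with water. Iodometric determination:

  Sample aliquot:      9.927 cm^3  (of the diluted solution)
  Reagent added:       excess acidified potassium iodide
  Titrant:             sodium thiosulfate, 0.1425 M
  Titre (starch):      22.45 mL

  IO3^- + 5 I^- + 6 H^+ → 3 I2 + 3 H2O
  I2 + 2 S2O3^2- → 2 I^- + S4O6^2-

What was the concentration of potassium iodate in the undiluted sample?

0.5312 M

n(S2O3^2-) = 0.02245 × 0.1425 = 3.199 × 10^-3 mol
n(I2) = n(S2O3^2-)/2 = 1.600 × 10^-3 mol
From the 1:3 ratio, n(IO3^-) in the aliquot = 1/3 × 1.600 × 10^-3 = 5.332 × 10^-4 mol
[IO3^-]_dilute = 5.332 × 10^-4 / 0.009927 = 0.05371 mol/L
[IO3^-]_original = 0.05371 × 250.0/25.28 = 0.5312 mol/L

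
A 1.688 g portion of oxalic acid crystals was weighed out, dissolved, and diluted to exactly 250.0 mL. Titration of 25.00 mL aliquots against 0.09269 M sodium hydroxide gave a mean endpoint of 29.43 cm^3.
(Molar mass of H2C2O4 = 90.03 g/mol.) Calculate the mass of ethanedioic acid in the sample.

H2C2O4 + 2 NaOH → Na2C2O4 + 2 H2O
n(NaOH) per titration = 0.02943 × 0.09269 = 2.728 × 10^-3 mol
From the 1:2 ratio, n(H2C2O4) in each aliquot = 1/2 × 2.728 × 10^-3 = 1.364 × 10^-3 mol
n(H2C2O4) in the whole flask = 1.364 × 10^-3 × 250.0/25.00 = 0.01364 mol
mass of H2C2O4 = 0.01364 × 90.03 = 1.228 g

1.228 g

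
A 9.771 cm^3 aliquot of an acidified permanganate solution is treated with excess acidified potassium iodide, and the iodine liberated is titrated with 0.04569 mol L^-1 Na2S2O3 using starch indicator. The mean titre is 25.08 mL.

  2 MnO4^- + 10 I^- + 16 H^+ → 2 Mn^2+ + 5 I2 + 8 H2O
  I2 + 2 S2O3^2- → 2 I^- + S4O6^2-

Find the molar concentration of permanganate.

0.02346 mol/L

n(S2O3^2-) = 0.02508 × 0.04569 = 1.146 × 10^-3 mol
n(I2) = n(S2O3^2-)/2 = 5.730 × 10^-4 mol
From the 2:5 ratio, n(MnO4^-) in the aliquot = 2/5 × 5.730 × 10^-4 = 2.292 × 10^-4 mol
[MnO4^-] = 2.292 × 10^-4 / 0.009771 = 0.02346 mol/L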